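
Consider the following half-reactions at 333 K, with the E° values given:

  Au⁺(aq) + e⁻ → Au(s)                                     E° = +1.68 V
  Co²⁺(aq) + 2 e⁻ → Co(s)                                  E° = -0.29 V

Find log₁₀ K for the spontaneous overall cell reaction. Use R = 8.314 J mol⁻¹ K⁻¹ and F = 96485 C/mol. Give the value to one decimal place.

59.6

Cathode: Au⁺/Au; anode: Co²⁺/Co. E°cell = (+1.68) − (-0.29) = +1.97 V, with n = 2.
ΔG° = −nFE° = −RT ln K, so ln K = nFE°/(RT) = (2)(96485)(+1.97) / ((8.314)(333)) = 137.310.
log₁₀ K = 137.310 / ln 10 = 59.6.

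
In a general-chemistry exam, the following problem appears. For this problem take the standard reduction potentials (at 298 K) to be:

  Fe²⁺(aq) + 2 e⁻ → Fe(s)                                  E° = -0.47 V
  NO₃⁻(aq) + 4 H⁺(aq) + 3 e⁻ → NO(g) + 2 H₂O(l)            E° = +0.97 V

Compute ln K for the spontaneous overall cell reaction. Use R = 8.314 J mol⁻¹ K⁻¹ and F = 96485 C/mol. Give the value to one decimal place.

336.5

Cathode: NO₃⁻/NO; anode: Fe²⁺/Fe. E°cell = (+0.97) − (-0.47) = +1.44 V, with n = 6.
ΔG° = −nFE° = −RT ln K, so ln K = nFE°/(RT) = (6)(96485)(+1.44) / ((8.314)(298)) = 336.471.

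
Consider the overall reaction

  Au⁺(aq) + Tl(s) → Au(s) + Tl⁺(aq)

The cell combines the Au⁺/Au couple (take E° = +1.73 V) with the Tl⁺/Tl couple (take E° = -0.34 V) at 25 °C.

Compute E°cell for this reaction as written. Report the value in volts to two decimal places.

The Au⁺/Au couple has the higher reduction potential, so it is the cathode; Tl⁺/Tl is oxidised at the anode.
E°cell = E°(cathode) − E°(anode) = (+1.73) − (-0.34) = +2.07 V.
Since E°cell > 0, the reaction is spontaneous under standard conditions.

+2.07 V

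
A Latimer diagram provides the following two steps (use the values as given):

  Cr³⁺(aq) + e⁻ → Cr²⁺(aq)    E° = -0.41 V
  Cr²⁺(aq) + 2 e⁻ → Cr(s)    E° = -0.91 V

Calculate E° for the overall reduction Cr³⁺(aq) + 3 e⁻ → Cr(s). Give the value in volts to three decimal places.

Adding the free-energy changes (−nFE°) of the two steps gives −n₃FE°₃ = −n₁FE°₁ − n₂FE°₂.
E°₃ = (1×-0.41 + 2×-0.91) / 3 = (-2.230) / 3 = -0.743 V.
E° values themselves are not directly additive — weighting by electron count is essential.

-0.743 V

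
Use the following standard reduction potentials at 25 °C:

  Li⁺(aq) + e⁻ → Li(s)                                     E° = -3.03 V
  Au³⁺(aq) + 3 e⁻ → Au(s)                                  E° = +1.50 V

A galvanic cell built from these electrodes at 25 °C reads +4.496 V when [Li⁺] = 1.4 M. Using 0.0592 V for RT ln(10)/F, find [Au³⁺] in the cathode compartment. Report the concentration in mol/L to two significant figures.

Au³⁺/Au is the cathode, Li⁺/Li the anode: E°cell = +4.53 V, n = 3.
Overall reaction: Au³⁺(aq) + 3 Li(s) → Au(s) + 3 Li⁺(aq); Q = [Li⁺]^3/[Au³⁺]^1.
From E = E° − (0.0592/n) log Q: log Q = (E° − E)·n/0.0592 = (+4.53 − (+4.496))·3/0.0592 = 1.7230.
So 1·log[Au³⁺] = 3·log(1.4) − log Q = 0.4384 − (1.7230) = -1.2846; [Au³⁺] = 10^(-1.2846) ≈ 0.052 M.

0.052 M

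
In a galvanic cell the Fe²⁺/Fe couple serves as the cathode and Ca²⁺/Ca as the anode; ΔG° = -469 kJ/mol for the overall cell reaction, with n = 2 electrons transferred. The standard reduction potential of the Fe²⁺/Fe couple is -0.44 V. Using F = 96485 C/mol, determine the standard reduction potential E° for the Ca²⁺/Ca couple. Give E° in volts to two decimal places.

-2.87 V

E°cell = −ΔG°/(nF) = −(-469×10³)/((2)(96485)) = +2.430 V.
Since Fe²⁺/Fe is the cathode and Ca²⁺/Ca the anode, E°cell = E°(Fe²⁺/Fe) − E°(Ca²⁺/Ca).
So E°(Ca²⁺/Ca) = E°(Fe²⁺/Fe) − E°cell = (-0.44) − (+2.430) = -2.87 V.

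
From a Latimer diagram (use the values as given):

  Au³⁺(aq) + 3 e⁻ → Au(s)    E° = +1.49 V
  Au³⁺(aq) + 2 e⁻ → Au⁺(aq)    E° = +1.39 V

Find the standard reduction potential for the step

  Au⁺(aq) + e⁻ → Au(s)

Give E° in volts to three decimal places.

+1.690 V

Sequential free energies add, so n₃E°₃ = n₁E°₁ + n₂E°₂.
With n₃ = 3, and the known step contributing 2×(+1.39) V, the unknown satisfies 1·E° = 3×(+1.49) − 2×(+1.39) = +1.690.
E° = +1.690 / 1 = +1.690 V.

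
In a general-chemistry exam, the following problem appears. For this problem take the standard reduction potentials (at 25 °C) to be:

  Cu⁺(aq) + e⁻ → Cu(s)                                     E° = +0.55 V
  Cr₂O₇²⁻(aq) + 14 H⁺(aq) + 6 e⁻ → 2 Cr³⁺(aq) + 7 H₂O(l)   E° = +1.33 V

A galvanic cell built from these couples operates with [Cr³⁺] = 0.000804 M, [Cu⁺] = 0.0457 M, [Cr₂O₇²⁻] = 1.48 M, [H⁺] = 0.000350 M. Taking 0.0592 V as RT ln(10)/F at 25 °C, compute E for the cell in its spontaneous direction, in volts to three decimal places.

Cr₂O₇²⁻/Cr³⁺ is the cathode (higher E°), Cu⁺/Cu the anode: E°cell = +1.33 − (+0.55) = +0.78 V, n = 6.
Overall: Cr₂O₇²⁻(aq) + 14 H⁺(aq) + 6 Cu(s) → 2 Cr³⁺(aq) + 7 H₂O(l) + 6 Cu⁺(aq)
Q = [Cr³⁺]^2·[Cu⁺]^6 / ([Cr₂O₇²⁻]·[H⁺]^14); log Q = 33.983.
E = E° − (0.0592/n) log Q = +0.78 − (0.0592/6)(33.983) = +0.445 V.

+0.445 V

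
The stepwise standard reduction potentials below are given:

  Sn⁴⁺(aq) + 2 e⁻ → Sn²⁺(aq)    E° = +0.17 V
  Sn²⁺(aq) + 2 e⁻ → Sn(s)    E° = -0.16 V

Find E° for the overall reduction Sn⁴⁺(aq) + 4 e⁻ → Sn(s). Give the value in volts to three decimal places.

Adding the free-energy changes (−nFE°) of the two steps gives −n₃FE°₃ = −n₁FE°₁ − n₂FE°₂.
E°₃ = (2×+0.17 + 2×-0.16) / 4 = (+0.020) / 4 = +0.005 V.

+0.005 V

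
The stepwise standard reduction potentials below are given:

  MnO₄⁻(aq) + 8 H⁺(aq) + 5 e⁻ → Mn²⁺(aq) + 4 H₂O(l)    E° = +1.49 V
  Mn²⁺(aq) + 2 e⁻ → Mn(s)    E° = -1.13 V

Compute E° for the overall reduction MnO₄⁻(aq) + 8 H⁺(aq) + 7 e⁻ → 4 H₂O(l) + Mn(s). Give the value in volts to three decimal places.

Since ΔG° = −nFE° is additive over sequential reductions, n₃E°₃ = n₁E°₁ + n₂E°₂.
E°₃ = (5×+1.49 + 2×-1.13) / 7 = (+5.190) / 7 = +0.741 V.

+0.741 V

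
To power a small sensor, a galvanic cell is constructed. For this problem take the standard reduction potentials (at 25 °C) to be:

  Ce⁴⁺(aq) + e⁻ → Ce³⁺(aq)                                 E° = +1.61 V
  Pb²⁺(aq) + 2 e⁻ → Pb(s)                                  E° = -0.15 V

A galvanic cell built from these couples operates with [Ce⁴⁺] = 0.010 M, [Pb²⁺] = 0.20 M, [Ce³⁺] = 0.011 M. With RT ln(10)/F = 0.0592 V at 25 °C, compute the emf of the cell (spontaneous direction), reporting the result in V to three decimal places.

Ce⁴⁺/Ce³⁺ is the cathode (higher E°), Pb²⁺/Pb the anode: E°cell = +1.61 − (-0.15) = +1.76 V, n = 2.
Overall: 2 Ce⁴⁺(aq) + Pb(s) → 2 Ce³⁺(aq) + Pb²⁺(aq)
Q = [Ce³⁺]^2·[Pb²⁺] / ([Ce⁴⁺]^2); log Q = -0.616.
E = E° − (0.0592/n) log Q = +1.76 − (0.0592/2)(-0.616) = +1.778 V.

+1.778 V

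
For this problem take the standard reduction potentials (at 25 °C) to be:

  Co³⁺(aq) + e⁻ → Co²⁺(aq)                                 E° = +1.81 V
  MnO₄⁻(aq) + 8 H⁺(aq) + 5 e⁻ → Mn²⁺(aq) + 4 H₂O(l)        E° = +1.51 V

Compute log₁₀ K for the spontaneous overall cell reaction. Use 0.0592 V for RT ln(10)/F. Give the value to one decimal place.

Cathode: Co³⁺/Co²⁺; anode: MnO₄⁻/Mn²⁺. E°cell = +0.30 V, n = 5.
log K = nE°cell / 0.0592 = (5)(+0.30) / 0.0592 = 25.3.

25.3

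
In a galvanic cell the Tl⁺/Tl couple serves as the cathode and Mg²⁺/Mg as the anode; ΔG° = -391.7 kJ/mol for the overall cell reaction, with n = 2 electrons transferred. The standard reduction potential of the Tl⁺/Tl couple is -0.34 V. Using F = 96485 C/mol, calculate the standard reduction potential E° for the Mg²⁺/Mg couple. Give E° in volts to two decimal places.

-2.37 V

E°cell = −ΔG°/(nF) = −(-391.7×10³)/((2)(96485)) = +2.030 V.
Since Tl⁺/Tl is the cathode and Mg²⁺/Mg the anode, E°cell = E°(Tl⁺/Tl) − E°(Mg²⁺/Mg).
So E°(Mg²⁺/Mg) = E°(Tl⁺/Tl) − E°cell = (-0.34) − (+2.030) = -2.37 V.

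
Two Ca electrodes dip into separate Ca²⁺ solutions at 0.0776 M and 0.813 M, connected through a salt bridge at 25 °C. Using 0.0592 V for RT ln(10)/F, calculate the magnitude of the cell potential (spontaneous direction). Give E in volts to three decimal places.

For a concentration cell E°cell = 0. The 0.813 M side is the cathode (reduction is favoured where [Ca²⁺] is higher).
With n = 2, E = −(0.0592/2) log([Ca²⁺]ₐₙ/[Ca²⁺]꜀ₐₜ) = −(0.0592/2) log(0.0776/0.813) = −(0.0592/2)(-1.020) = +0.030 V.

+0.030 V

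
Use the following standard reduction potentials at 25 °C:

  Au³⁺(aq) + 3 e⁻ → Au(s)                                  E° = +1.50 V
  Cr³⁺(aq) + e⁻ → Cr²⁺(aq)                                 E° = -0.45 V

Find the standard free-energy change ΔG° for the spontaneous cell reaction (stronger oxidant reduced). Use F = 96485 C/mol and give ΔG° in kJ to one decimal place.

-564.4 kJ

Au³⁺/Au (E° = +1.50 V) is the cathode; Cr³⁺/Cr²⁺ (E° = -0.45 V) is the anode, so E°cell = +1.95 V.
Balancing electrons gives n = 3 (lcm of 3 and 1).
ΔG° = −nFE° = −(3)(96485)(+1.95) = -564,437 J = -564.4 kJ.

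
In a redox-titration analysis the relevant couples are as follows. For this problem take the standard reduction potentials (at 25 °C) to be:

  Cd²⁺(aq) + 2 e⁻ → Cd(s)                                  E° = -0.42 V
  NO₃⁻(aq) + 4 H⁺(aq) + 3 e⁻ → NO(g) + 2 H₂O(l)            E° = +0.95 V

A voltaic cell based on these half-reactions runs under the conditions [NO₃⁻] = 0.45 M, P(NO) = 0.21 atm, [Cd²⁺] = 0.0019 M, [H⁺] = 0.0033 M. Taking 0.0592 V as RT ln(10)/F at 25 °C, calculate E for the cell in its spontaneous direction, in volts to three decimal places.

NO₃⁻/NO is the cathode (higher E°), Cd²⁺/Cd the anode: E°cell = +0.95 − (-0.42) = +1.37 V, n = 6.
Overall: 2 NO₃⁻(aq) + 8 H⁺(aq) + 3 Cd(s) → 2 NO(g) + 4 H₂O(l) + 3 Cd²⁺(aq)
Q = P(NO)^2·[Cd²⁺]^3 / ([NO₃⁻]^2·[H⁺]^8); log Q = 11.026.
E = E° − (0.0592/n) log Q = +1.37 − (0.0592/6)(11.026) = +1.261 V.

+1.261 V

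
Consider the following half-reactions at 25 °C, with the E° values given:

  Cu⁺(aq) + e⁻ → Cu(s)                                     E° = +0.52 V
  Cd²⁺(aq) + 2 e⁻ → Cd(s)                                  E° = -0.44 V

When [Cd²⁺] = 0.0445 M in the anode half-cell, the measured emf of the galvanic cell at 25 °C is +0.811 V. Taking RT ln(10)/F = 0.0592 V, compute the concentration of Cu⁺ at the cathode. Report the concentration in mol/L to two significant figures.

Cu⁺/Cu is the cathode, Cd²⁺/Cd the anode: E°cell = +0.96 V, n = 2.
Overall reaction: 2 Cu⁺(aq) + Cd(s) → 2 Cu(s) + Cd²⁺(aq); Q = [Cd²⁺]^1/[Cu⁺]^2.
From E = E° − (0.0592/n) log Q: log Q = (E° − E)·n/0.0592 = (+0.96 − (+0.811))·2/0.0592 = 5.0338.
So 2·log[Cu⁺] = 1·log(0.0445) − log Q = -1.3516 − (5.0338) = -6.3854; log[Cu⁺] = -6.3854 / 2 = -3.1927; [Cu⁺] = 10^(-3.1927) ≈ 0.00064 M.

0.00064 M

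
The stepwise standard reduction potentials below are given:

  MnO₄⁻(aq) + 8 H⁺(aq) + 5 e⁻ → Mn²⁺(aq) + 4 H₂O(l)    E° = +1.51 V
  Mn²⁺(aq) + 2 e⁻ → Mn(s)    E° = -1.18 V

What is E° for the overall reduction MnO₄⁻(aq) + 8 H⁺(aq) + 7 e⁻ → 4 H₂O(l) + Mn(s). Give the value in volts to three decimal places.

Standard free energies of sequential steps add: ΔG°₃ = ΔG°₁ + ΔG°₂, so n₃E°₃ = n₁E°₁ + n₂E°₂.
E°₃ = (5×+1.51 + 2×-1.18) / 7 = (+5.190) / 7 = +0.741 V.
E° values themselves are not directly additive — weighting by electron count is essential.

+0.741 V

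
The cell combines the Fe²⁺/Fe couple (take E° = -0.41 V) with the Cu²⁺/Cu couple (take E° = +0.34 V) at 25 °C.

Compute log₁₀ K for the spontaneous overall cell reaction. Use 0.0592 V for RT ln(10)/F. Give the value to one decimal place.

25.3

Cathode: Cu²⁺/Cu; anode: Fe²⁺/Fe. E°cell = +0.75 V, n = 2.
log K = nE°cell / 0.0592 = (2)(+0.75) / 0.0592 = 25.3.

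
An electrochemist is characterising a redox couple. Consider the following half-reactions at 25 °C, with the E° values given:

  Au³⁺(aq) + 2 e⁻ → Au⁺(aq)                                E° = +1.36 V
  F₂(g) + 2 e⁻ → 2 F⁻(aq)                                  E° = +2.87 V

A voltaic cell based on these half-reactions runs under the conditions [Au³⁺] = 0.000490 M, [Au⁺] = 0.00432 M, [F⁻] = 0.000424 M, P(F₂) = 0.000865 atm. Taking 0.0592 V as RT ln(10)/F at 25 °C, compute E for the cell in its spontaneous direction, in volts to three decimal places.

+1.647 V

F₂/F⁻ is the cathode (higher E°), Au³⁺/Au⁺ the anode: E°cell = +2.87 − (+1.36) = +1.51 V, n = 2.
Overall: F₂(g) + Au⁺(aq) → 2 F⁻(aq) + Au³⁺(aq)
Q = [F⁻]^2·[Au³⁺] / (P(F₂)·[Au⁺]); log Q = -4.628.
E = E° − (0.0592/n) log Q = +1.51 − (0.0592/2)(-4.628) = +1.647 V.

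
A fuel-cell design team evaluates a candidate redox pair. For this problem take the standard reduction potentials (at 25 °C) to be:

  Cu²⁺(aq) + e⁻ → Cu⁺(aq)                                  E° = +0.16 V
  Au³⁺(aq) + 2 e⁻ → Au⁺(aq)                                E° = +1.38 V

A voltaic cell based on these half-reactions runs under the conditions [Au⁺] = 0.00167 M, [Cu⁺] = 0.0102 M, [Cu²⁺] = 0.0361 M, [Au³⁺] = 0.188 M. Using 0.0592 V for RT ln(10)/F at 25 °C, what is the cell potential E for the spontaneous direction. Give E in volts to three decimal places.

+1.248 V

Au³⁺/Au⁺ is the cathode (higher E°), Cu²⁺/Cu⁺ the anode: E°cell = +1.38 − (+0.16) = +1.22 V, n = 2.
Overall: Au³⁺(aq) + 2 Cu⁺(aq) → Au⁺(aq) + 2 Cu²⁺(aq)
Q = [Au⁺]·[Cu²⁺]^2 / ([Au³⁺]·[Cu⁺]^2); log Q = -0.954.
E = E° − (0.0592/n) log Q = +1.22 − (0.0592/2)(-0.954) = +1.248 V.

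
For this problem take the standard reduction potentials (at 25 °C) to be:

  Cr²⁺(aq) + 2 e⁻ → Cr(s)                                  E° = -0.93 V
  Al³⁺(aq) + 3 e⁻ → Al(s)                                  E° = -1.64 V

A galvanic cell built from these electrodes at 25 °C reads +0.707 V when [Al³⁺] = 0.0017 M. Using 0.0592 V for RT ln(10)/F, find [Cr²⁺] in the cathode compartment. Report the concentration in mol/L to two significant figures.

0.011 M

Cr²⁺/Cr is the cathode, Al³⁺/Al the anode: E°cell = +0.71 V, n = 6.
Overall reaction: 3 Cr²⁺(aq) + 2 Al(s) → 3 Cr(s) + 2 Al³⁺(aq); Q = [Al³⁺]^2/[Cr²⁺]^3.
From E = E° − (0.0592/n) log Q: log Q = (E° − E)·n/0.0592 = (+0.71 − (+0.707))·6/0.0592 = 0.3041.
So 3·log[Cr²⁺] = 2·log(0.0017) − log Q = -5.5391 − (0.3041) = -5.8432; log[Cr²⁺] = -5.8432 / 3 = -1.9477; [Cr²⁺] = 10^(-1.9477) ≈ 0.011 M.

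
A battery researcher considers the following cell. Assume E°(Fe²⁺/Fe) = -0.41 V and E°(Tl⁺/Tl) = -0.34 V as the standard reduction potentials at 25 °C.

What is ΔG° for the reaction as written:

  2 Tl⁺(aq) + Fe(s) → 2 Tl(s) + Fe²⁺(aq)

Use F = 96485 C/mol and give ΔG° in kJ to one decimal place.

-13.5 kJ

As written, Tl⁺/Tl is reduced (cathode) and Fe²⁺/Fe is oxidised (anode), so E°cell = (-0.34) − (-0.41) = +0.07 V.
Balancing electrons gives n = 2.
ΔG° = −nFE° = −(2)(96485)(+0.07) = -13,508 J = -13.5 kJ.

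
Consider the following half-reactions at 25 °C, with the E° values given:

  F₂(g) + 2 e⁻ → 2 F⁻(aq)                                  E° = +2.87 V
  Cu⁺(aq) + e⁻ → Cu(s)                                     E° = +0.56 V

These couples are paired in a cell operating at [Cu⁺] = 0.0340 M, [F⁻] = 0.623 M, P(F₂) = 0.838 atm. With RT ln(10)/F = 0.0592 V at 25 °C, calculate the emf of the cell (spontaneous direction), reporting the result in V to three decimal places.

+2.407 V

F₂/F⁻ is the cathode (higher E°), Cu⁺/Cu the anode: E°cell = +2.87 − (+0.56) = +2.31 V, n = 2.
Overall: F₂(g) + 2 Cu(s) → 2 F⁻(aq) + 2 Cu⁺(aq)
Q = [F⁻]^2·[Cu⁺]^2 / (P(F₂)); log Q = -3.271.
E = E° − (0.0592/n) log Q = +2.31 − (0.0592/2)(-3.271) = +2.407 V.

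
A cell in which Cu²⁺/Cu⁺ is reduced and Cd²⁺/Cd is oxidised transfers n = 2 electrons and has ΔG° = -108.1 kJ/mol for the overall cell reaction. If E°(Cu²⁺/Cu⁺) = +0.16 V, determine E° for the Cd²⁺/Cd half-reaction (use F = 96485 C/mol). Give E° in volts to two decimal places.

-0.40 V

E°cell = −ΔG°/(nF) = −(-108.1×10³)/((2)(96485)) = +0.560 V.
Since Cu²⁺/Cu⁺ is the cathode and Cd²⁺/Cd the anode, E°cell = E°(Cu²⁺/Cu⁺) − E°(Cd²⁺/Cd).
So E°(Cd²⁺/Cd) = E°(Cu²⁺/Cu⁺) − E°cell = (+0.16) − (+0.560) = -0.40 V.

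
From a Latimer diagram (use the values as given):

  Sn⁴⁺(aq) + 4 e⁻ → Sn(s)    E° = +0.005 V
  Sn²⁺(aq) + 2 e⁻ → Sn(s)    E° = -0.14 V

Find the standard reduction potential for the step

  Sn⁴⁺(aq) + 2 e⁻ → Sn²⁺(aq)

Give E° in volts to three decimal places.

Sequential free energies add, so n₃E°₃ = n₁E°₁ + n₂E°₂.
With n₃ = 4, and the known step contributing 2×(-0.14) V, the unknown satisfies 2·E° = 4×(+0.005) − 2×(-0.14) = +0.300.
E° = +0.300 / 2 = +0.150 V.

+0.150 V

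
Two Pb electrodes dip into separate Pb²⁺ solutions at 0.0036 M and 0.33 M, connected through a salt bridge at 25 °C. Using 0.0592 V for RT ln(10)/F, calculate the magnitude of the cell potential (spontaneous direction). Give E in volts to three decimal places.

+0.058 V

For a concentration cell E°cell = 0. The 0.33 M side is the cathode (reduction is favoured where [Pb²⁺] is higher).
With n = 2, E = −(0.0592/2) log([Pb²⁺]ₐₙ/[Pb²⁺]꜀ₐₜ) = −(0.0592/2) log(0.0036/0.33) = −(0.0592/2)(-1.962) = +0.058 V.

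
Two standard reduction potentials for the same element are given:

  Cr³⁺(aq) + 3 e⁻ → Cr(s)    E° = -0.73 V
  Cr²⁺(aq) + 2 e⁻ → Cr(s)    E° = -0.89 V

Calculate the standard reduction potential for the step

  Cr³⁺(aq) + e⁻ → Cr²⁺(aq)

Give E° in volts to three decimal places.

Sequential free energies add, so n₃E°₃ = n₁E°₁ + n₂E°₂.
With n₃ = 3, and the known step contributing 2×(-0.89) V, the unknown satisfies 1·E° = 3×(-0.73) − 2×(-0.89) = -0.410.
E° = -0.410 / 1 = -0.410 V.

-0.410 V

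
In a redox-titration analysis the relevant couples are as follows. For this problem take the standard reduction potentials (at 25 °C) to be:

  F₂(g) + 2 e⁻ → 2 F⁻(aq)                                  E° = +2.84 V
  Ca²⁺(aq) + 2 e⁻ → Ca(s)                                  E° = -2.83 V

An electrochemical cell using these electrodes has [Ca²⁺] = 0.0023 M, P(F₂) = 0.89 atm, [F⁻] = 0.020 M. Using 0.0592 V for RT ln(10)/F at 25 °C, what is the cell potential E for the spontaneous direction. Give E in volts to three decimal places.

F₂/F⁻ is the cathode (higher E°), Ca²⁺/Ca the anode: E°cell = +2.84 − (-2.83) = +5.67 V, n = 2.
Overall: F₂(g) + Ca(s) → 2 F⁻(aq) + Ca²⁺(aq)
Q = [F⁻]^2·[Ca²⁺] / (P(F₂)); log Q = -5.986.
E = E° − (0.0592/n) log Q = +5.67 − (0.0592/2)(-5.986) = +5.847 V.

+5.847 V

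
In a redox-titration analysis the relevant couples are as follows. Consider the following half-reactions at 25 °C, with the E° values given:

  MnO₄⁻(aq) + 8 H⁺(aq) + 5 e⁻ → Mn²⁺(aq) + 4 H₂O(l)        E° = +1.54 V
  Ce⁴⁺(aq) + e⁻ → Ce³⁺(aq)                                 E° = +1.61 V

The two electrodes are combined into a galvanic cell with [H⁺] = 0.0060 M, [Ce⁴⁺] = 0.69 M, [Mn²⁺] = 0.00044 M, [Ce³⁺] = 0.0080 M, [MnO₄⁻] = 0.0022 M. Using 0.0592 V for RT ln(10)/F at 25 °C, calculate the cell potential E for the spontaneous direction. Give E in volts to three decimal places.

Ce⁴⁺/Ce³⁺ is the cathode (higher E°), MnO₄⁻/Mn²⁺ the anode: E°cell = +1.61 − (+1.54) = +0.07 V, n = 5.
Overall: 5 Ce⁴⁺(aq) + Mn²⁺(aq) + 4 H₂O(l) → 5 Ce³⁺(aq) + MnO₄⁻(aq) + 8 H⁺(aq)
Q = [Ce³⁺]^5·[MnO₄⁻]·[H⁺]^8 / ([Ce⁴⁺]^5·[Mn²⁺]); log Q = -26.755.
E = E° − (0.0592/n) log Q = +0.07 − (0.0592/5)(-26.755) = +0.387 V.

+0.387 V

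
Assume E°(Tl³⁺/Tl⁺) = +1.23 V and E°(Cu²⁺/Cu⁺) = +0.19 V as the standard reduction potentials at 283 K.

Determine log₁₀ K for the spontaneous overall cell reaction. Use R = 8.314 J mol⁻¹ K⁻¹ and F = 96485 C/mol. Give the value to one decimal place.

Cathode: Tl³⁺/Tl⁺; anode: Cu²⁺/Cu⁺. E°cell = (+1.23) − (+0.19) = +1.04 V, with n = 2.
ΔG° = −nFE° = −RT ln K, so ln K = nFE°/(RT) = (2)(96485)(+1.04) / ((8.314)(283)) = 85.296.
log₁₀ K = 85.296 / ln 10 = 37.0.

37.0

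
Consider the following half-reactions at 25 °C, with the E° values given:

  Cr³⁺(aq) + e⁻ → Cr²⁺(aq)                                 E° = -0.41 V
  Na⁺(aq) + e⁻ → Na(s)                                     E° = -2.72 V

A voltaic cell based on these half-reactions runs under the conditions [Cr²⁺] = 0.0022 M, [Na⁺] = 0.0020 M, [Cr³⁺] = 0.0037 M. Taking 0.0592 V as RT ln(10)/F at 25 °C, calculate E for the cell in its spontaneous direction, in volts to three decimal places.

+2.483 V

Cr³⁺/Cr²⁺ is the cathode (higher E°), Na⁺/Na the anode: E°cell = -0.41 − (-2.72) = +2.31 V, n = 1.
Overall: Cr³⁺(aq) + Na(s) → Cr²⁺(aq) + Na⁺(aq)
Q = [Cr²⁺]·[Na⁺] / ([Cr³⁺]); log Q = -2.925.
E = E° − (0.0592/n) log Q = +2.31 − (0.0592/1)(-2.925) = +2.483 V.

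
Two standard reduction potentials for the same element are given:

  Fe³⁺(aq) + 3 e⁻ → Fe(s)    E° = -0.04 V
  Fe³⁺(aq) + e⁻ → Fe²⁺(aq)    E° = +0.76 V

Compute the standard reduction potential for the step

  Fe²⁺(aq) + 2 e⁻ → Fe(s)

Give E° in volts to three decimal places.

Sequential free energies add, so n₃E°₃ = n₁E°₁ + n₂E°₂.
With n₃ = 3, and the known step contributing 1×(+0.76) V, the unknown satisfies 2·E° = 3×(-0.04) − 1×(+0.76) = -0.880.
E° = -0.880 / 2 = -0.440 V.

-0.440 V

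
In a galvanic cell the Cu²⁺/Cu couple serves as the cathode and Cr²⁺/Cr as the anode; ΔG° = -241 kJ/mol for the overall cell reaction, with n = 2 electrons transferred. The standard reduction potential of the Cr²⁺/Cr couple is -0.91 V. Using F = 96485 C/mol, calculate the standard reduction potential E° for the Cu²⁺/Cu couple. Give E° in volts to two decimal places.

E°cell = −ΔG°/(nF) = −(-241×10³)/((2)(96485)) = +1.249 V.
Since Cu²⁺/Cu is the cathode and Cr²⁺/Cr the anode, E°cell = E°(Cu²⁺/Cu) − E°(Cr²⁺/Cr).
So E°(Cu²⁺/Cu) = E°cell + E°(Cr²⁺/Cr) = +1.249 + (-0.91) = +0.34 V.

+0.34 V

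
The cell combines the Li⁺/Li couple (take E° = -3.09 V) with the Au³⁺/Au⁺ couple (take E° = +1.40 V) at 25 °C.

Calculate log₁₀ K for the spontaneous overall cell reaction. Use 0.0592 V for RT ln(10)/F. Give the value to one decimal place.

151.7

Cathode: Au³⁺/Au⁺; anode: Li⁺/Li. E°cell = +4.49 V, n = 2.
log K = nE°cell / 0.0592 = (2)(+4.49) / 0.0592 = 151.7.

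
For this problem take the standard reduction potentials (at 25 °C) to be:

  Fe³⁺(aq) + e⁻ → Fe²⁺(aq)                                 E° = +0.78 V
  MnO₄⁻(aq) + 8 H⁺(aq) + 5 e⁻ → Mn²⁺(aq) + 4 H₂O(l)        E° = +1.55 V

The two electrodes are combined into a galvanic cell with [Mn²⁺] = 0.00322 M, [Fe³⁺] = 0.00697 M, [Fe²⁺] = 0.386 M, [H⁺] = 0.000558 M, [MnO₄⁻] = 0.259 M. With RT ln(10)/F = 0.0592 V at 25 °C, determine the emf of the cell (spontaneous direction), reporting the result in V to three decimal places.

MnO₄⁻/Mn²⁺ is the cathode (higher E°), Fe³⁺/Fe²⁺ the anode: E°cell = +1.55 − (+0.78) = +0.77 V, n = 5.
Overall: MnO₄⁻(aq) + 8 H⁺(aq) + 5 Fe²⁺(aq) → Mn²⁺(aq) + 4 H₂O(l) + 5 Fe³⁺(aq)
Q = [Mn²⁺]·[Fe³⁺]^5 / ([MnO₄⁻]·[H⁺]^8·[Fe²⁺]^5); log Q = 15.405.
E = E° − (0.0592/n) log Q = +0.77 − (0.0592/5)(15.405) = +0.588 V.

+0.588 V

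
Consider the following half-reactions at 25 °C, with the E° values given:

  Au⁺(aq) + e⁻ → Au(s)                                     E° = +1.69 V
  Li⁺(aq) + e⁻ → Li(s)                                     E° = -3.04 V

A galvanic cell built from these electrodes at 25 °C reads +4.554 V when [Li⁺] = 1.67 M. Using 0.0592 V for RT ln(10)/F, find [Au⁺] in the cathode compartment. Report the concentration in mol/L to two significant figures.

0.0018 M

Au⁺/Au is the cathode, Li⁺/Li the anode: E°cell = +4.73 V, n = 1.
Overall reaction: Au⁺(aq) + Li(s) → Au(s) + Li⁺(aq); Q = [Li⁺]^1/[Au⁺]^1.
From E = E° − (0.0592/n) log Q: log Q = (E° − E)·n/0.0592 = (+4.73 − (+4.554))·1/0.0592 = 2.9730.
So 1·log[Au⁺] = 1·log(1.67) − log Q = 0.2227 − (2.9730) = -2.7503; [Au⁺] = 10^(-2.7503) ≈ 0.0018 M.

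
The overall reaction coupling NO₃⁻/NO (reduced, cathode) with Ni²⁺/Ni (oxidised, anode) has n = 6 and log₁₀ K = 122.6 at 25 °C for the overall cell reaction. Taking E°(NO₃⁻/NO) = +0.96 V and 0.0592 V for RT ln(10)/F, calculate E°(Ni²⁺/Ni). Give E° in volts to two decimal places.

E°cell = (0.0592/n)·log K = (0.0592/6)(122.6) = +1.210 V.
Since NO₃⁻/NO is the cathode and Ni²⁺/Ni the anode, E°cell = E°(NO₃⁻/NO) − E°(Ni²⁺/Ni).
So E°(Ni²⁺/Ni) = E°(NO₃⁻/NO) − E°cell = (+0.96) − (+1.210) = -0.25 V.

-0.25 V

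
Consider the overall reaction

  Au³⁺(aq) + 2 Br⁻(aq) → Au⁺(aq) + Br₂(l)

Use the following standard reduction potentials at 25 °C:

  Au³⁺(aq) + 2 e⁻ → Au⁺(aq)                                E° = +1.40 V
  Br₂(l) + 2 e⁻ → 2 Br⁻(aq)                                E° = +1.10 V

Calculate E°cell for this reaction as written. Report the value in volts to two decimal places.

+0.30 V

The Au³⁺/Au⁺ couple has the higher reduction potential, so it is the cathode; Br₂/Br⁻ is oxidised at the anode.
E°cell = E°(cathode) − E°(anode) = (+1.40) − (+1.10) = +0.30 V.
Since E°cell > 0, the reaction is spontaneous under standard conditions.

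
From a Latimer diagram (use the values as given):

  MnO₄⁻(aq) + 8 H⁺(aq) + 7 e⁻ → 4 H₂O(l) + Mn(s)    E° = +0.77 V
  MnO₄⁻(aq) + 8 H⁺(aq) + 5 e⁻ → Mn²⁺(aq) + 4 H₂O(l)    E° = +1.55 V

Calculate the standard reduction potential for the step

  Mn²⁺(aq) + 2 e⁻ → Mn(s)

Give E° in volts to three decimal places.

Sequential free energies add, so n₃E°₃ = n₁E°₁ + n₂E°₂.
With n₃ = 7, and the known step contributing 5×(+1.55) V, the unknown satisfies 2·E° = 7×(+0.77) − 5×(+1.55) = -2.360.
E° = -2.360 / 2 = -1.180 V.

-1.180 V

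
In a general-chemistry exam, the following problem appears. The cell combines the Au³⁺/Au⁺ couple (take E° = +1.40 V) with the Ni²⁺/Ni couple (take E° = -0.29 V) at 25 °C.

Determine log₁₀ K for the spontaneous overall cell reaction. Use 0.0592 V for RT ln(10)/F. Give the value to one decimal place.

57.1

Cathode: Au³⁺/Au⁺; anode: Ni²⁺/Ni. E°cell = +1.69 V, n = 2.
log K = nE°cell / 0.0592 = (2)(+1.69) / 0.0592 = 57.1.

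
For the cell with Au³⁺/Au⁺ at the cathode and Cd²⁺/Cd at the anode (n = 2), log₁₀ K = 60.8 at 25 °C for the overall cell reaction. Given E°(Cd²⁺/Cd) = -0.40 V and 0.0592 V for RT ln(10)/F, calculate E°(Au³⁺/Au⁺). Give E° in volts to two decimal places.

E°cell = (0.0592/n)·log K = (0.0592/2)(60.8) = +1.800 V.
Since Au³⁺/Au⁺ is the cathode and Cd²⁺/Cd the anode, E°cell = E°(Au³⁺/Au⁺) − E°(Cd²⁺/Cd).
So E°(Au³⁺/Au⁺) = E°cell + E°(Cd²⁺/Cd) = +1.800 + (-0.40) = +1.40 V.

+1.40 V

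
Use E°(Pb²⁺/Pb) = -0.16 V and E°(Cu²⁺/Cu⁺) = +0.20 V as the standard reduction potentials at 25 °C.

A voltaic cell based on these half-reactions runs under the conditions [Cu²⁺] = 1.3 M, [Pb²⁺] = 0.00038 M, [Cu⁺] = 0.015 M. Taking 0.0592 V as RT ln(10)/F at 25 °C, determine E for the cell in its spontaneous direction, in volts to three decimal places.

Cu²⁺/Cu⁺ is the cathode (higher E°), Pb²⁺/Pb the anode: E°cell = +0.20 − (-0.16) = +0.36 V, n = 2.
Overall: 2 Cu²⁺(aq) + Pb(s) → 2 Cu⁺(aq) + Pb²⁺(aq)
Q = [Cu⁺]^2·[Pb²⁺] / ([Cu²⁺]^2); log Q = -7.296.
E = E° − (0.0592/n) log Q = +0.36 − (0.0592/2)(-7.296) = +0.576 V.

+0.576 V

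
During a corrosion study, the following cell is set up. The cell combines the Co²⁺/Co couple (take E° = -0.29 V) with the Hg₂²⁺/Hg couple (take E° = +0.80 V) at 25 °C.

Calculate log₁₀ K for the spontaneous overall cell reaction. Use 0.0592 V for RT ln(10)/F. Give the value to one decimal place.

36.8

Cathode: Hg₂²⁺/Hg; anode: Co²⁺/Co. E°cell = +1.09 V, n = 2.
log K = nE°cell / 0.0592 = (2)(+1.09) / 0.0592 = 36.8.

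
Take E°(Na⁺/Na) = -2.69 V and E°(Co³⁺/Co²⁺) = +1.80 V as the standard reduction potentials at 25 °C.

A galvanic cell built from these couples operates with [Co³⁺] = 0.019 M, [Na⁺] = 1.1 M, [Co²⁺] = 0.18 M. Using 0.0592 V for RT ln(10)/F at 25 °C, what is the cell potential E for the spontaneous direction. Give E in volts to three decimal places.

Co³⁺/Co²⁺ is the cathode (higher E°), Na⁺/Na the anode: E°cell = +1.80 − (-2.69) = +4.49 V, n = 1.
Overall: Co³⁺(aq) + Na(s) → Co²⁺(aq) + Na⁺(aq)
Q = [Co²⁺]·[Na⁺] / ([Co³⁺]); log Q = 1.018.
E = E° − (0.0592/n) log Q = +4.49 − (0.0592/1)(1.018) = +4.430 V.

+4.430 V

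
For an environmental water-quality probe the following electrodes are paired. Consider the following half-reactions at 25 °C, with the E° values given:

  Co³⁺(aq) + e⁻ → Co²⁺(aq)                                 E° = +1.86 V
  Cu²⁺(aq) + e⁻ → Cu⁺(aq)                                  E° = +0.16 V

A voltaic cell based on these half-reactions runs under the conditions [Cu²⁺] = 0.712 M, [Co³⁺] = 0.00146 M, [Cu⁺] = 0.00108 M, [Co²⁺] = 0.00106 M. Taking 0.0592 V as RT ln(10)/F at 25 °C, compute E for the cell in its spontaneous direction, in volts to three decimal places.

+1.541 V

Co³⁺/Co²⁺ is the cathode (higher E°), Cu²⁺/Cu⁺ the anode: E°cell = +1.86 − (+0.16) = +1.70 V, n = 1.
Overall: Co³⁺(aq) + Cu⁺(aq) → Co²⁺(aq) + Cu²⁺(aq)
Q = [Co²⁺]·[Cu²⁺] / ([Co³⁺]·[Cu⁺]); log Q = 2.680.
E = E° − (0.0592/n) log Q = +1.70 − (0.0592/1)(2.680) = +1.541 V.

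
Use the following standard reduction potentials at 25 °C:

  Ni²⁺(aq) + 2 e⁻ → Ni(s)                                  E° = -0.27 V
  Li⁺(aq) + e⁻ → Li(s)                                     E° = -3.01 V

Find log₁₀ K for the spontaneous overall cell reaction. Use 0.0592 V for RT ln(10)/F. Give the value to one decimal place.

Cathode: Ni²⁺/Ni; anode: Li⁺/Li. E°cell = +2.74 V, n = 2.
log K = nE°cell / 0.0592 = (2)(+2.74) / 0.0592 = 92.6.

92.6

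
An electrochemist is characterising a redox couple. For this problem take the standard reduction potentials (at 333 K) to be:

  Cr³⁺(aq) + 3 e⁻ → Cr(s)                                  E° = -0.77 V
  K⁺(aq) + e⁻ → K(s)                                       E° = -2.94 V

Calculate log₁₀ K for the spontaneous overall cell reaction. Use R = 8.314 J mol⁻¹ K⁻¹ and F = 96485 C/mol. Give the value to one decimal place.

Cathode: Cr³⁺/Cr; anode: K⁺/K. E°cell = (-0.77) − (-2.94) = +2.17 V, with n = 3.
ΔG° = −nFE° = −RT ln K, so ln K = nFE°/(RT) = (3)(96485)(+2.17) / ((8.314)(333)) = 226.875.
log₁₀ K = 226.875 / ln 10 = 98.5.

98.5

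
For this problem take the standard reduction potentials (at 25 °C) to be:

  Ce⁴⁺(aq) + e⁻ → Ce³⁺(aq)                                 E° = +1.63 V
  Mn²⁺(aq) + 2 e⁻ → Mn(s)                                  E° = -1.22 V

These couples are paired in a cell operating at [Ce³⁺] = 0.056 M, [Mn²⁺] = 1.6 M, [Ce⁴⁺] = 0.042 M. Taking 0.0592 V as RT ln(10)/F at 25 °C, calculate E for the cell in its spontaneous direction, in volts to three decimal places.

Ce⁴⁺/Ce³⁺ is the cathode (higher E°), Mn²⁺/Mn the anode: E°cell = +1.63 − (-1.22) = +2.85 V, n = 2.
Overall: 2 Ce⁴⁺(aq) + Mn(s) → 2 Ce³⁺(aq) + Mn²⁺(aq)
Q = [Ce³⁺]^2·[Mn²⁺] / ([Ce⁴⁺]^2); log Q = 0.454.
E = E° − (0.0592/n) log Q = +2.85 − (0.0592/2)(0.454) = +2.837 V.

+2.837 V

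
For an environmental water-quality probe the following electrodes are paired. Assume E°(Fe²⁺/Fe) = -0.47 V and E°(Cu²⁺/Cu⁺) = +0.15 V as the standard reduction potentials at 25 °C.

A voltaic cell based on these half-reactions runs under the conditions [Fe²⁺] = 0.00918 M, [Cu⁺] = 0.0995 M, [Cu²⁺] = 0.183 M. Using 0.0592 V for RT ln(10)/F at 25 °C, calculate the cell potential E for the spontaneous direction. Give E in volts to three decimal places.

+0.696 V

Cu²⁺/Cu⁺ is the cathode (higher E°), Fe²⁺/Fe the anode: E°cell = +0.15 − (-0.47) = +0.62 V, n = 2.
Overall: 2 Cu²⁺(aq) + Fe(s) → 2 Cu⁺(aq) + Fe²⁺(aq)
Q = [Cu⁺]^2·[Fe²⁺] / ([Cu²⁺]^2); log Q = -2.566.
E = E° − (0.0592/n) log Q = +0.62 − (0.0592/2)(-2.566) = +0.696 V.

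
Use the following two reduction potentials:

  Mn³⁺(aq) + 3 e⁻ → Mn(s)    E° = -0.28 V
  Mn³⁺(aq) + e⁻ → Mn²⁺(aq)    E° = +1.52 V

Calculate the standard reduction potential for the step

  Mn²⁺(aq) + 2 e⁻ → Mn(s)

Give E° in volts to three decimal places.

Sequential free energies add, so n₃E°₃ = n₁E°₁ + n₂E°₂.
With n₃ = 3, and the known step contributing 1×(+1.52) V, the unknown satisfies 2·E° = 3×(-0.28) − 1×(+1.52) = -2.360.
E° = -2.360 / 2 = -1.180 V.

-1.180 V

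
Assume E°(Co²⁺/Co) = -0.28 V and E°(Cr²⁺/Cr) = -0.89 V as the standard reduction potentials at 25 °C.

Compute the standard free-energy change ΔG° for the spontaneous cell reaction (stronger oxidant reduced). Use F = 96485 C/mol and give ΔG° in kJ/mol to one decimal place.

-117.7 kJ/mol

Co²⁺/Co (E° = -0.28 V) is the cathode; Cr²⁺/Cr (E° = -0.89 V) is the anode, so E°cell = +0.61 V.
Balancing electrons gives n = 2 (lcm of 2 and 2).
ΔG° = −nFE° = −(2)(96485)(+0.61) = -117,712 J = -117.7 kJ/mol.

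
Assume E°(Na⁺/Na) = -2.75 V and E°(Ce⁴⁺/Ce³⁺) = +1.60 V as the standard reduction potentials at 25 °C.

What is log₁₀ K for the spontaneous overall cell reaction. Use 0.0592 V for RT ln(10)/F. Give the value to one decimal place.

Cathode: Ce⁴⁺/Ce³⁺; anode: Na⁺/Na. E°cell = +4.35 V, n = 1.
log K = nE°cell / 0.0592 = (1)(+4.35) / 0.0592 = 73.5.

73.5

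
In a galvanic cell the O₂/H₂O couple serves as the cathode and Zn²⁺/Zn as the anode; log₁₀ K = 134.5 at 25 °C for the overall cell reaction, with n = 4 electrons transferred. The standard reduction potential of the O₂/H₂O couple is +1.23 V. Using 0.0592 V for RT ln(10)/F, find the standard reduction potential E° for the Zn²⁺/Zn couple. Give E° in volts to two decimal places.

E°cell = (0.0592/n)·log K = (0.0592/4)(134.5) = +1.991 V.
Since O₂/H₂O is the cathode and Zn²⁺/Zn the anode, E°cell = E°(O₂/H₂O) − E°(Zn²⁺/Zn).
So E°(Zn²⁺/Zn) = E°(O₂/H₂O) − E°cell = (+1.23) − (+1.991) = -0.76 V.

-0.76 V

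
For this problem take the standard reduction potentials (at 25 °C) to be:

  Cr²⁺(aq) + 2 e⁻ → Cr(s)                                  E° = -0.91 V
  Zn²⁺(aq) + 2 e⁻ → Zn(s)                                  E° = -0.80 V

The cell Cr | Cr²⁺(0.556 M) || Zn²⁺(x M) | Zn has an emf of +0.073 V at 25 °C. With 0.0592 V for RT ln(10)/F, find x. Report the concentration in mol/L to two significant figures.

Zn²⁺/Zn is the cathode, Cr²⁺/Cr the anode: E°cell = +0.11 V, n = 2.
Overall reaction: Zn²⁺(aq) + Cr(s) → Zn(s) + Cr²⁺(aq); Q = [Cr²⁺]^1/[Zn²⁺]^1.
From E = E° − (0.0592/n) log Q: log Q = (E° − E)·n/0.0592 = (+0.11 − (+0.073))·2/0.0592 = 1.2500.
So 1·log[Zn²⁺] = 1·log(0.556) − log Q = -0.2549 − (1.2500) = -1.5049; [Zn²⁺] = 10^(-1.5049) ≈ 0.031 M.

0.031 M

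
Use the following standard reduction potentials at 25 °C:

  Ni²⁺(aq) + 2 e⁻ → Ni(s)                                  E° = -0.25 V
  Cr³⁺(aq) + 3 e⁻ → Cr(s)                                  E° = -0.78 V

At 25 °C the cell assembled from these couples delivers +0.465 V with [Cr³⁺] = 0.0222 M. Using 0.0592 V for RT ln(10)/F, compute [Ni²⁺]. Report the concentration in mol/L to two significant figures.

0.00050 M

Ni²⁺/Ni is the cathode, Cr³⁺/Cr the anode: E°cell = +0.53 V, n = 6.
Overall reaction: 3 Ni²⁺(aq) + 2 Cr(s) → 3 Ni(s) + 2 Cr³⁺(aq); Q = [Cr³⁺]^2/[Ni²⁺]^3.
From E = E° − (0.0592/n) log Q: log Q = (E° − E)·n/0.0592 = (+0.53 − (+0.465))·6/0.0592 = 6.5878.
So 3·log[Ni²⁺] = 2·log(0.0222) − log Q = -3.3073 − (6.5878) = -9.8951; log[Ni²⁺] = -9.8951 / 3 = -3.2984; [Ni²⁺] = 10^(-3.2984) ≈ 0.00050 M.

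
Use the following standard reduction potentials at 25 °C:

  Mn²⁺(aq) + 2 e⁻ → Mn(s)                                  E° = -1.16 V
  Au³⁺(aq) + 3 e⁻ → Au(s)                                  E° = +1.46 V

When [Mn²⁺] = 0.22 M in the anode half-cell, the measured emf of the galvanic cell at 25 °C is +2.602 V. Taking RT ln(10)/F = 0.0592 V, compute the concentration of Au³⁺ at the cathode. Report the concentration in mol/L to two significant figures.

Au³⁺/Au is the cathode, Mn²⁺/Mn the anode: E°cell = +2.62 V, n = 6.
Overall reaction: 2 Au³⁺(aq) + 3 Mn(s) → 2 Au(s) + 3 Mn²⁺(aq); Q = [Mn²⁺]^3/[Au³⁺]^2.
From E = E° − (0.0592/n) log Q: log Q = (E° − E)·n/0.0592 = (+2.62 − (+2.602))·6/0.0592 = 1.8243.
So 2·log[Au³⁺] = 3·log(0.22) − log Q = -1.9727 − (1.8243) = -3.7970; log[Au³⁺] = -3.7970 / 2 = -1.8985; [Au³⁺] = 10^(-1.8985) ≈ 0.013 M.

0.013 M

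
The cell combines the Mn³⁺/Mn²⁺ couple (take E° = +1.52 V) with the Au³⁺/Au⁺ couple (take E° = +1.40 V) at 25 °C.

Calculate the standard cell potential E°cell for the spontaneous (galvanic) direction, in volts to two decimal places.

+0.12 V

The Mn³⁺/Mn²⁺ couple has the higher reduction potential, so it is the cathode; Au³⁺/Au⁺ is oxidised at the anode.
E°cell = E°(cathode) − E°(anode) = (+1.52) − (+1.40) = +0.12 V.
Since E°cell > 0, the reaction is spontaneous under standard conditions.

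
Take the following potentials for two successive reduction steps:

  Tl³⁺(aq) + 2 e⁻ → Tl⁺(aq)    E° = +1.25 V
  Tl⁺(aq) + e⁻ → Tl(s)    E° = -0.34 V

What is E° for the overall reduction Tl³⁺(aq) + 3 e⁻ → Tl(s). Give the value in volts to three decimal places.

Adding the free-energy changes (−nFE°) of the two steps gives −n₃FE°₃ = −n₁FE°₁ − n₂FE°₂.
E°₃ = (2×+1.25 + 1×-0.34) / 3 = (+2.160) / 3 = +0.720 V.
E° values themselves are not directly additive — weighting by electron count is essential.

+0.720 V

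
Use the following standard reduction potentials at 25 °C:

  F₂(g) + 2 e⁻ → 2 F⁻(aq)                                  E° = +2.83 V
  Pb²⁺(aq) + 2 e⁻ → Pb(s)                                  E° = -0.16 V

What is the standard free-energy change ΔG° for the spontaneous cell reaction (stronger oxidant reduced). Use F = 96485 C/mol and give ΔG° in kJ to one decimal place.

-577.0 kJ

F₂/F⁻ (E° = +2.83 V) is the cathode; Pb²⁺/Pb (E° = -0.16 V) is the anode, so E°cell = +2.99 V.
Balancing electrons gives n = 2 (lcm of 2 and 2).
ΔG° = −nFE° = −(2)(96485)(+2.99) = -576,980 J = -577.0 kJ.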